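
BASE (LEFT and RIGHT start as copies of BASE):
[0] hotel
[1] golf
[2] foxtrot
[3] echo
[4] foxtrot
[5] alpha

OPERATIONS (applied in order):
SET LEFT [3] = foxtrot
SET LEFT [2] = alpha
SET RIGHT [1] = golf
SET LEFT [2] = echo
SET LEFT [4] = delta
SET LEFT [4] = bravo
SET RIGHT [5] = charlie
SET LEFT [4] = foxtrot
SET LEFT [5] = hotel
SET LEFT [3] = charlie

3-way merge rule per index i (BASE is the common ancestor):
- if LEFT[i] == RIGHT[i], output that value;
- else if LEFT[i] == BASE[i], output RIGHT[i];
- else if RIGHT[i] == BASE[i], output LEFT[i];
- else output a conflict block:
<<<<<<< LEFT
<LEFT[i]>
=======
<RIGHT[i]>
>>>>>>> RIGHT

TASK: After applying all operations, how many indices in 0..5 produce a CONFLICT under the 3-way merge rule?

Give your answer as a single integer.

Final LEFT:  [hotel, golf, echo, charlie, foxtrot, hotel]
Final RIGHT: [hotel, golf, foxtrot, echo, foxtrot, charlie]
i=0: L=hotel R=hotel -> agree -> hotel
i=1: L=golf R=golf -> agree -> golf
i=2: L=echo, R=foxtrot=BASE -> take LEFT -> echo
i=3: L=charlie, R=echo=BASE -> take LEFT -> charlie
i=4: L=foxtrot R=foxtrot -> agree -> foxtrot
i=5: BASE=alpha L=hotel R=charlie all differ -> CONFLICT
Conflict count: 1

Answer: 1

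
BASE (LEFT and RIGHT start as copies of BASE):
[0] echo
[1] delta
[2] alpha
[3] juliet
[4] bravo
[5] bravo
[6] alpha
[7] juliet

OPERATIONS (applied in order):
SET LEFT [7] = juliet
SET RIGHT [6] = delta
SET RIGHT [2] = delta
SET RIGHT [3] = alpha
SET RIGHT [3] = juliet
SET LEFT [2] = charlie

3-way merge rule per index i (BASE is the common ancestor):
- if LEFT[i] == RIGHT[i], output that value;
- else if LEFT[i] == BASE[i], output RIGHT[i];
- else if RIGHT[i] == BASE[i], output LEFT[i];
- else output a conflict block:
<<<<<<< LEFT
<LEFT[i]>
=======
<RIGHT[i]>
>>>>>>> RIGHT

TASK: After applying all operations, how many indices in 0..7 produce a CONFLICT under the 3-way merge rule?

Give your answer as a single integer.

Final LEFT:  [echo, delta, charlie, juliet, bravo, bravo, alpha, juliet]
Final RIGHT: [echo, delta, delta, juliet, bravo, bravo, delta, juliet]
i=0: L=echo R=echo -> agree -> echo
i=1: L=delta R=delta -> agree -> delta
i=2: BASE=alpha L=charlie R=delta all differ -> CONFLICT
i=3: L=juliet R=juliet -> agree -> juliet
i=4: L=bravo R=bravo -> agree -> bravo
i=5: L=bravo R=bravo -> agree -> bravo
i=6: L=alpha=BASE, R=delta -> take RIGHT -> delta
i=7: L=juliet R=juliet -> agree -> juliet
Conflict count: 1

Answer: 1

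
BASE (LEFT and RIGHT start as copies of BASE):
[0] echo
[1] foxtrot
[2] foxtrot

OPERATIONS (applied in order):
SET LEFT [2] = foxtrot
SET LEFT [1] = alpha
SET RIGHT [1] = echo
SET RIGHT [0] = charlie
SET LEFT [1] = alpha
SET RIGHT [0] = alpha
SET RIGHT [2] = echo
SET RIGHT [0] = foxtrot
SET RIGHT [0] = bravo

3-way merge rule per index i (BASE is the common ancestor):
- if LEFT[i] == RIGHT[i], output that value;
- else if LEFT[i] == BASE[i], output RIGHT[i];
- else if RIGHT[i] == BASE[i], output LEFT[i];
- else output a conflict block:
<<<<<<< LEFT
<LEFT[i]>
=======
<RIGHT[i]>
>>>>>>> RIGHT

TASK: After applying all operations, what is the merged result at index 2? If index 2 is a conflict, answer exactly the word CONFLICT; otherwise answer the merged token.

Final LEFT:  [echo, alpha, foxtrot]
Final RIGHT: [bravo, echo, echo]
i=0: L=echo=BASE, R=bravo -> take RIGHT -> bravo
i=1: BASE=foxtrot L=alpha R=echo all differ -> CONFLICT
i=2: L=foxtrot=BASE, R=echo -> take RIGHT -> echo
Index 2 -> echo

Answer: echo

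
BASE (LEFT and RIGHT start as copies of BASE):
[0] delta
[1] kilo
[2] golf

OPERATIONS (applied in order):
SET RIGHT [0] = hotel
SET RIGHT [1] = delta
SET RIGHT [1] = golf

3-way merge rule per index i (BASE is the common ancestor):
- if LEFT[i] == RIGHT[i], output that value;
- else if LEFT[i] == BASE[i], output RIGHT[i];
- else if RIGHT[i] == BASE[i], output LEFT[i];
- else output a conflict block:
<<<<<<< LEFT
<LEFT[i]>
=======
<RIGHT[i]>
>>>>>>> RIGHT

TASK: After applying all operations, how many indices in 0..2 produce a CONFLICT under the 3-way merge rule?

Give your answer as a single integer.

Final LEFT:  [delta, kilo, golf]
Final RIGHT: [hotel, golf, golf]
i=0: L=delta=BASE, R=hotel -> take RIGHT -> hotel
i=1: L=kilo=BASE, R=golf -> take RIGHT -> golf
i=2: L=golf R=golf -> agree -> golf
Conflict count: 0

Answer: 0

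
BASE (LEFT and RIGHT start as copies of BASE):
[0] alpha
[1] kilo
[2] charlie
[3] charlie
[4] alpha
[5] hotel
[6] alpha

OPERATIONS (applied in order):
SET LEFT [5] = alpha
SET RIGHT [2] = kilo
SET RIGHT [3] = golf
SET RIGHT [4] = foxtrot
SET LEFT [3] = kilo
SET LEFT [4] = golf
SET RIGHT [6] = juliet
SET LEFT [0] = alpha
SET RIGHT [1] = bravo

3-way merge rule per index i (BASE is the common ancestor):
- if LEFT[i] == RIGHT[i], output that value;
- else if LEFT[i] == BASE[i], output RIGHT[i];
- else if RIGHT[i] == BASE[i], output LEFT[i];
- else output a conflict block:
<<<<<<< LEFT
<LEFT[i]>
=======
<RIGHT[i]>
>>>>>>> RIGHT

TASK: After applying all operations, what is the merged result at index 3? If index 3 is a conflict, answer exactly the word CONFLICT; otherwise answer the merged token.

Final LEFT:  [alpha, kilo, charlie, kilo, golf, alpha, alpha]
Final RIGHT: [alpha, bravo, kilo, golf, foxtrot, hotel, juliet]
i=0: L=alpha R=alpha -> agree -> alpha
i=1: L=kilo=BASE, R=bravo -> take RIGHT -> bravo
i=2: L=charlie=BASE, R=kilo -> take RIGHT -> kilo
i=3: BASE=charlie L=kilo R=golf all differ -> CONFLICT
i=4: BASE=alpha L=golf R=foxtrot all differ -> CONFLICT
i=5: L=alpha, R=hotel=BASE -> take LEFT -> alpha
i=6: L=alpha=BASE, R=juliet -> take RIGHT -> juliet
Index 3 -> CONFLICT

Answer: CONFLICT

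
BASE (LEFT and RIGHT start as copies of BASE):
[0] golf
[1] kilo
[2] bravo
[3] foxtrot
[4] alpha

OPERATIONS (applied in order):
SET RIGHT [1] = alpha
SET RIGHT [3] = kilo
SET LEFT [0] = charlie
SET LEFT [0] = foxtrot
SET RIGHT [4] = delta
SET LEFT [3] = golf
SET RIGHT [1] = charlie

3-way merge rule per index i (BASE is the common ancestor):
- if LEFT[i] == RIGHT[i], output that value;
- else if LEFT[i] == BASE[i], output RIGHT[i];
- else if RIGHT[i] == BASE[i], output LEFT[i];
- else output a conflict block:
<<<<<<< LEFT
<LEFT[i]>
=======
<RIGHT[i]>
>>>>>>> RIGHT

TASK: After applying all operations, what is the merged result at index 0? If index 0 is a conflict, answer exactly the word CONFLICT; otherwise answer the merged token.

Answer: foxtrot

Derivation:
Final LEFT:  [foxtrot, kilo, bravo, golf, alpha]
Final RIGHT: [golf, charlie, bravo, kilo, delta]
i=0: L=foxtrot, R=golf=BASE -> take LEFT -> foxtrot
i=1: L=kilo=BASE, R=charlie -> take RIGHT -> charlie
i=2: L=bravo R=bravo -> agree -> bravo
i=3: BASE=foxtrot L=golf R=kilo all differ -> CONFLICT
i=4: L=alpha=BASE, R=delta -> take RIGHT -> delta
Index 0 -> foxtrot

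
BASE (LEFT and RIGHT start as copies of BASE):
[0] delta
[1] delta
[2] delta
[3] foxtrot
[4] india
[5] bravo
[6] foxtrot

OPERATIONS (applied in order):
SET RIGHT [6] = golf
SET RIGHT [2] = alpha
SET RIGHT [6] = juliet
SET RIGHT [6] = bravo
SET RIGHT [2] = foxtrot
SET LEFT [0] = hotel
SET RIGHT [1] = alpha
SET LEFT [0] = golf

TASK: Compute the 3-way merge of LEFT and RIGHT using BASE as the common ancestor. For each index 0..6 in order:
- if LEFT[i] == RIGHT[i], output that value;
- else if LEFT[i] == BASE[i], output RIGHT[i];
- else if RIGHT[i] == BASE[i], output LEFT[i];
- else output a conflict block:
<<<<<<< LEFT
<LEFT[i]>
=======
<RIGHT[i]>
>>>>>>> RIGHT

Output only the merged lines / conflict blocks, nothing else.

Final LEFT:  [golf, delta, delta, foxtrot, india, bravo, foxtrot]
Final RIGHT: [delta, alpha, foxtrot, foxtrot, india, bravo, bravo]
i=0: L=golf, R=delta=BASE -> take LEFT -> golf
i=1: L=delta=BASE, R=alpha -> take RIGHT -> alpha
i=2: L=delta=BASE, R=foxtrot -> take RIGHT -> foxtrot
i=3: L=foxtrot R=foxtrot -> agree -> foxtrot
i=4: L=india R=india -> agree -> india
i=5: L=bravo R=bravo -> agree -> bravo
i=6: L=foxtrot=BASE, R=bravo -> take RIGHT -> bravo

Answer: golf
alpha
foxtrot
foxtrot
india
bravo
bravo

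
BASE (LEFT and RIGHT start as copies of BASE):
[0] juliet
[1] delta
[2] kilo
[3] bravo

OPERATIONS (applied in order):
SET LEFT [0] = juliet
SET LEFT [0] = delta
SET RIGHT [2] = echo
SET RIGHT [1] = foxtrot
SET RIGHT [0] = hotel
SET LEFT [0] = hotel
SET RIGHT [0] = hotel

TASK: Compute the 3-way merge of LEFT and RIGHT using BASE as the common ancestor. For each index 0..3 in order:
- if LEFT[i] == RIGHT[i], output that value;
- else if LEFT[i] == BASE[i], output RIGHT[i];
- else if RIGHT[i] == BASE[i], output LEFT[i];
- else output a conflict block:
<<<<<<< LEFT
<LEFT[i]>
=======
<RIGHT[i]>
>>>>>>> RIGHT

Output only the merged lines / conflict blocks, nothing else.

Answer: hotel
foxtrot
echo
bravo

Derivation:
Final LEFT:  [hotel, delta, kilo, bravo]
Final RIGHT: [hotel, foxtrot, echo, bravo]
i=0: L=hotel R=hotel -> agree -> hotel
i=1: L=delta=BASE, R=foxtrot -> take RIGHT -> foxtrot
i=2: L=kilo=BASE, R=echo -> take RIGHT -> echo
i=3: L=bravo R=bravo -> agree -> bravo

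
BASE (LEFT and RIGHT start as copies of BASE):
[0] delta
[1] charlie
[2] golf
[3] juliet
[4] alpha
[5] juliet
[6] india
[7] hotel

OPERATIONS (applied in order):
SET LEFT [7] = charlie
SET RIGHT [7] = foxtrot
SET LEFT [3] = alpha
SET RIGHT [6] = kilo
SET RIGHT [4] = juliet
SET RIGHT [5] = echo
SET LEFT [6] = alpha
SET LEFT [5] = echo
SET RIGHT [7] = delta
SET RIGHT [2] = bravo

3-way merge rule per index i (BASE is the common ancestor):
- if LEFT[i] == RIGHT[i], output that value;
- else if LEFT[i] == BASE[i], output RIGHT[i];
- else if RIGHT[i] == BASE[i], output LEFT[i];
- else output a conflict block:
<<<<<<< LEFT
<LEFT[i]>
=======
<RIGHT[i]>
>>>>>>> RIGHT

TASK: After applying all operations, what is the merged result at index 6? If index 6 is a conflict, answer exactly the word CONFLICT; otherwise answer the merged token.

Final LEFT:  [delta, charlie, golf, alpha, alpha, echo, alpha, charlie]
Final RIGHT: [delta, charlie, bravo, juliet, juliet, echo, kilo, delta]
i=0: L=delta R=delta -> agree -> delta
i=1: L=charlie R=charlie -> agree -> charlie
i=2: L=golf=BASE, R=bravo -> take RIGHT -> bravo
i=3: L=alpha, R=juliet=BASE -> take LEFT -> alpha
i=4: L=alpha=BASE, R=juliet -> take RIGHT -> juliet
i=5: L=echo R=echo -> agree -> echo
i=6: BASE=india L=alpha R=kilo all differ -> CONFLICT
i=7: BASE=hotel L=charlie R=delta all differ -> CONFLICT
Index 6 -> CONFLICT

Answer: CONFLICT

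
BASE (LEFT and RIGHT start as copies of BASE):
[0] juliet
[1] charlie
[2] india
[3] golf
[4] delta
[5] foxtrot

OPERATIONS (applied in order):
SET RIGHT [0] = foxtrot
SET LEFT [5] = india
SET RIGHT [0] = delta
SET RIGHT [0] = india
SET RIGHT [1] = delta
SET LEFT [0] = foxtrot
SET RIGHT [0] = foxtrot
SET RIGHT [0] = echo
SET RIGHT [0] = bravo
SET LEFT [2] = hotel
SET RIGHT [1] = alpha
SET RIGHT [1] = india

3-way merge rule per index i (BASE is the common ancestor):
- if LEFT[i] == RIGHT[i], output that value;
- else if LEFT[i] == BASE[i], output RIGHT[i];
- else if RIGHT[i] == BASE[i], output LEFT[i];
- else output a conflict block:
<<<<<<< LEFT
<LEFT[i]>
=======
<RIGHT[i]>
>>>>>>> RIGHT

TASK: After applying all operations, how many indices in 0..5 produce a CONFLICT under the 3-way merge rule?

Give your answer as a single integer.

Final LEFT:  [foxtrot, charlie, hotel, golf, delta, india]
Final RIGHT: [bravo, india, india, golf, delta, foxtrot]
i=0: BASE=juliet L=foxtrot R=bravo all differ -> CONFLICT
i=1: L=charlie=BASE, R=india -> take RIGHT -> india
i=2: L=hotel, R=india=BASE -> take LEFT -> hotel
i=3: L=golf R=golf -> agree -> golf
i=4: L=delta R=delta -> agree -> delta
i=5: L=india, R=foxtrot=BASE -> take LEFT -> india
Conflict count: 1

Answer: 1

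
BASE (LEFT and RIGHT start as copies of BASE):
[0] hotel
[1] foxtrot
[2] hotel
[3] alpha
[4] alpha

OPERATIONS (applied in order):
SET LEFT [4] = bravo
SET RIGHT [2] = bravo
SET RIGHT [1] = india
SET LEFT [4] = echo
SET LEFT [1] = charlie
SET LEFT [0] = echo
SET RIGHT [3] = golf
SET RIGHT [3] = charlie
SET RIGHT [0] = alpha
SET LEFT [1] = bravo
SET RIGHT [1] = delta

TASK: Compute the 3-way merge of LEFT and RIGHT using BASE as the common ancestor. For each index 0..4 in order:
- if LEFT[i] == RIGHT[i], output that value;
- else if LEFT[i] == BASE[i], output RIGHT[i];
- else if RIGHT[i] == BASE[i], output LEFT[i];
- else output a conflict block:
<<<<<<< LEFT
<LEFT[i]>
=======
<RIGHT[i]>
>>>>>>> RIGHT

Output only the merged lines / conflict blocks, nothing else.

Final LEFT:  [echo, bravo, hotel, alpha, echo]
Final RIGHT: [alpha, delta, bravo, charlie, alpha]
i=0: BASE=hotel L=echo R=alpha all differ -> CONFLICT
i=1: BASE=foxtrot L=bravo R=delta all differ -> CONFLICT
i=2: L=hotel=BASE, R=bravo -> take RIGHT -> bravo
i=3: L=alpha=BASE, R=charlie -> take RIGHT -> charlie
i=4: L=echo, R=alpha=BASE -> take LEFT -> echo

Answer: <<<<<<< LEFT
echo
=======
alpha
>>>>>>> RIGHT
<<<<<<< LEFT
bravo
=======
delta
>>>>>>> RIGHT
bravo
charlie
echo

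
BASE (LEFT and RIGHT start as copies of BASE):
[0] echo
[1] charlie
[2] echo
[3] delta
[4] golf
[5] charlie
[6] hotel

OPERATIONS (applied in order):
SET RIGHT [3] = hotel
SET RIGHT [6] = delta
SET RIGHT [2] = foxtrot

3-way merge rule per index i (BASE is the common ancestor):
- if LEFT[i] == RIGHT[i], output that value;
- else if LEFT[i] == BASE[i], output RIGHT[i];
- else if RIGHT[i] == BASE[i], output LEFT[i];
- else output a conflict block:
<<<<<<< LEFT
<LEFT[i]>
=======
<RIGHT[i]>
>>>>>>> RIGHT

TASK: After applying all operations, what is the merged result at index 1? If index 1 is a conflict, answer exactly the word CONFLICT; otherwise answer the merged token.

Answer: charlie

Derivation:
Final LEFT:  [echo, charlie, echo, delta, golf, charlie, hotel]
Final RIGHT: [echo, charlie, foxtrot, hotel, golf, charlie, delta]
i=0: L=echo R=echo -> agree -> echo
i=1: L=charlie R=charlie -> agree -> charlie
i=2: L=echo=BASE, R=foxtrot -> take RIGHT -> foxtrot
i=3: L=delta=BASE, R=hotel -> take RIGHT -> hotel
i=4: L=golf R=golf -> agree -> golf
i=5: L=charlie R=charlie -> agree -> charlie
i=6: L=hotel=BASE, R=delta -> take RIGHT -> delta
Index 1 -> charlie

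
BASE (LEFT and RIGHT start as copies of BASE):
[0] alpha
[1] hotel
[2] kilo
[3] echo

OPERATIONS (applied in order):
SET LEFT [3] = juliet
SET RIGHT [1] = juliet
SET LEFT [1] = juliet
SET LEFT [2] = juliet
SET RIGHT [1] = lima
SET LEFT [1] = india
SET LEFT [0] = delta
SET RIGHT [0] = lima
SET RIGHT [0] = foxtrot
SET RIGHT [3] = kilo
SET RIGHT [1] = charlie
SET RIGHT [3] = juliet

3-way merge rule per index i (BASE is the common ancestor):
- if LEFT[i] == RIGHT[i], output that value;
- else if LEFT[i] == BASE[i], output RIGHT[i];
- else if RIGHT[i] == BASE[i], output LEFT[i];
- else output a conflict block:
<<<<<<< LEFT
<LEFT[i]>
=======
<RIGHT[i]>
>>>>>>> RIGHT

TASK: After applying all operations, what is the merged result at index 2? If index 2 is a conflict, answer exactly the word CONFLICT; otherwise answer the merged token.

Final LEFT:  [delta, india, juliet, juliet]
Final RIGHT: [foxtrot, charlie, kilo, juliet]
i=0: BASE=alpha L=delta R=foxtrot all differ -> CONFLICT
i=1: BASE=hotel L=india R=charlie all differ -> CONFLICT
i=2: L=juliet, R=kilo=BASE -> take LEFT -> juliet
i=3: L=juliet R=juliet -> agree -> juliet
Index 2 -> juliet

Answer: juliet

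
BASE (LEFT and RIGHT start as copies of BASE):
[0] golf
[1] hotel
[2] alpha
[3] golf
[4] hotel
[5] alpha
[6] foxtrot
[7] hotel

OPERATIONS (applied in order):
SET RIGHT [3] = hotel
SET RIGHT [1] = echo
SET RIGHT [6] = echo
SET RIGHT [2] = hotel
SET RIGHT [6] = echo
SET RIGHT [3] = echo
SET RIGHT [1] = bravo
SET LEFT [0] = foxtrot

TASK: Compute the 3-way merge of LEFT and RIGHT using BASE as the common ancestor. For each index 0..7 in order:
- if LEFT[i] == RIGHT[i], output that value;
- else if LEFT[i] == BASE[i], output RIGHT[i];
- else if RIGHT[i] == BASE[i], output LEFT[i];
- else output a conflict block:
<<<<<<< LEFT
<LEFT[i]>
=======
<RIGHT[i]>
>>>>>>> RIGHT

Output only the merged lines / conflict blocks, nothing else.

Answer: foxtrot
bravo
hotel
echo
hotel
alpha
echo
hotel

Derivation:
Final LEFT:  [foxtrot, hotel, alpha, golf, hotel, alpha, foxtrot, hotel]
Final RIGHT: [golf, bravo, hotel, echo, hotel, alpha, echo, hotel]
i=0: L=foxtrot, R=golf=BASE -> take LEFT -> foxtrot
i=1: L=hotel=BASE, R=bravo -> take RIGHT -> bravo
i=2: L=alpha=BASE, R=hotel -> take RIGHT -> hotel
i=3: L=golf=BASE, R=echo -> take RIGHT -> echo
i=4: L=hotel R=hotel -> agree -> hotel
i=5: L=alpha R=alpha -> agree -> alpha
i=6: L=foxtrot=BASE, R=echo -> take RIGHT -> echo
i=7: L=hotel R=hotel -> agree -> hotel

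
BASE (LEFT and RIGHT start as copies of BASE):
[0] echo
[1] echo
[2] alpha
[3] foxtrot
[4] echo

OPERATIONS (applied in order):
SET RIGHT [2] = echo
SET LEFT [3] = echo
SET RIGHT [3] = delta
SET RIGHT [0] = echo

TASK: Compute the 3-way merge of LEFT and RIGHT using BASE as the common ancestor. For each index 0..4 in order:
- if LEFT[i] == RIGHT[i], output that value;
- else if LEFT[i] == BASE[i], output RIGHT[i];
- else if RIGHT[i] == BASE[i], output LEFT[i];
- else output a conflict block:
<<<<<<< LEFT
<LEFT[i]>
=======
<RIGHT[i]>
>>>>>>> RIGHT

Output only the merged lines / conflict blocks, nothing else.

Answer: echo
echo
echo
<<<<<<< LEFT
echo
=======
delta
>>>>>>> RIGHT
echo

Derivation:
Final LEFT:  [echo, echo, alpha, echo, echo]
Final RIGHT: [echo, echo, echo, delta, echo]
i=0: L=echo R=echo -> agree -> echo
i=1: L=echo R=echo -> agree -> echo
i=2: L=alpha=BASE, R=echo -> take RIGHT -> echo
i=3: BASE=foxtrot L=echo R=delta all differ -> CONFLICT
i=4: L=echo R=echo -> agree -> echo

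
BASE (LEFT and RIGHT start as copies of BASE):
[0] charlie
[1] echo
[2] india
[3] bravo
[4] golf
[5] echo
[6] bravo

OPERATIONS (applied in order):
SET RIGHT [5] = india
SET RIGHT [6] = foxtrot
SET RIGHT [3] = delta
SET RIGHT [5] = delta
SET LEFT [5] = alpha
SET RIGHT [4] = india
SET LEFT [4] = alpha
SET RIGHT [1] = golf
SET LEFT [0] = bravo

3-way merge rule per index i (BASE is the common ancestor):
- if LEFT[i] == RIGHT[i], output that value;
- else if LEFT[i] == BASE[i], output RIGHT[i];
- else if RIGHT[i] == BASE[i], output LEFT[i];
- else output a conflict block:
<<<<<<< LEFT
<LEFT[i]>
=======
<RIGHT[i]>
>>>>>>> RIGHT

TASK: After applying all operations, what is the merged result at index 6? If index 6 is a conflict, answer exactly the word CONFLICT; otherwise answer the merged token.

Answer: foxtrot

Derivation:
Final LEFT:  [bravo, echo, india, bravo, alpha, alpha, bravo]
Final RIGHT: [charlie, golf, india, delta, india, delta, foxtrot]
i=0: L=bravo, R=charlie=BASE -> take LEFT -> bravo
i=1: L=echo=BASE, R=golf -> take RIGHT -> golf
i=2: L=india R=india -> agree -> india
i=3: L=bravo=BASE, R=delta -> take RIGHT -> delta
i=4: BASE=golf L=alpha R=india all differ -> CONFLICT
i=5: BASE=echo L=alpha R=delta all differ -> CONFLICT
i=6: L=bravo=BASE, R=foxtrot -> take RIGHT -> foxtrot
Index 6 -> foxtrot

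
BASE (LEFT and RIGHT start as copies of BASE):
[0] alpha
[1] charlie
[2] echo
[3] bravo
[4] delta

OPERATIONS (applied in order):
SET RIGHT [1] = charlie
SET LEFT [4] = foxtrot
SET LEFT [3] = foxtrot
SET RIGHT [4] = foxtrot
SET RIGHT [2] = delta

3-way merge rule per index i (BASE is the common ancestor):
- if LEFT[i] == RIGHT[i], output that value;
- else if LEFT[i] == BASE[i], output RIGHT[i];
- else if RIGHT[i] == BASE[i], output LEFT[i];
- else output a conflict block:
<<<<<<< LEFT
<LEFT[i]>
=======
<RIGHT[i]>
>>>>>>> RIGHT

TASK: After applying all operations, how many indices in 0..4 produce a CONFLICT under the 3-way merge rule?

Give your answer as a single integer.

Final LEFT:  [alpha, charlie, echo, foxtrot, foxtrot]
Final RIGHT: [alpha, charlie, delta, bravo, foxtrot]
i=0: L=alpha R=alpha -> agree -> alpha
i=1: L=charlie R=charlie -> agree -> charlie
i=2: L=echo=BASE, R=delta -> take RIGHT -> delta
i=3: L=foxtrot, R=bravo=BASE -> take LEFT -> foxtrot
i=4: L=foxtrot R=foxtrot -> agree -> foxtrot
Conflict count: 0

Answer: 0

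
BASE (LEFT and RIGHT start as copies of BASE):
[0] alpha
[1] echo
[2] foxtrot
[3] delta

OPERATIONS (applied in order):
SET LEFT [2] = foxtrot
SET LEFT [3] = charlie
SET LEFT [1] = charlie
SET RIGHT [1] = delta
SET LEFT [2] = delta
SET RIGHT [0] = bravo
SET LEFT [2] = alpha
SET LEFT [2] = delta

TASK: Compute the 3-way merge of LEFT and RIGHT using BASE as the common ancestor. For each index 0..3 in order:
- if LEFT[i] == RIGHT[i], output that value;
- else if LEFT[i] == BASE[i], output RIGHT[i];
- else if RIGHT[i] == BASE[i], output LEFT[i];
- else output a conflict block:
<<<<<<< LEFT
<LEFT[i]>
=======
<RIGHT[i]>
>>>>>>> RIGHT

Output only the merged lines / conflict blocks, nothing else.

Final LEFT:  [alpha, charlie, delta, charlie]
Final RIGHT: [bravo, delta, foxtrot, delta]
i=0: L=alpha=BASE, R=bravo -> take RIGHT -> bravo
i=1: BASE=echo L=charlie R=delta all differ -> CONFLICT
i=2: L=delta, R=foxtrot=BASE -> take LEFT -> delta
i=3: L=charlie, R=delta=BASE -> take LEFT -> charlie

Answer: bravo
<<<<<<< LEFT
charlie
=======
delta
>>>>>>> RIGHT
delta
charlie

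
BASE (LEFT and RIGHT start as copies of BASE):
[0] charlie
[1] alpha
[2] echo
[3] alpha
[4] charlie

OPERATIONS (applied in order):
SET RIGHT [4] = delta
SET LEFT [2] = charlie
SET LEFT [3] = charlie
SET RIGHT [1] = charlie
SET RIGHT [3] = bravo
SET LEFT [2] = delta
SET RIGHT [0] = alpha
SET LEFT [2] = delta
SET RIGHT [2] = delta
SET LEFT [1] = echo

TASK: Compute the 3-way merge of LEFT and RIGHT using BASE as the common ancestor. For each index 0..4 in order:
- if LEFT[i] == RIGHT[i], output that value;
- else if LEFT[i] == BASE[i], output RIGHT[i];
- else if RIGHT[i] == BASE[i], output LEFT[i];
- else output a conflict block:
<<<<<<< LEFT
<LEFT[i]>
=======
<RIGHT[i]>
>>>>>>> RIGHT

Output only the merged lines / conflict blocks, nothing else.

Answer: alpha
<<<<<<< LEFT
echo
=======
charlie
>>>>>>> RIGHT
delta
<<<<<<< LEFT
charlie
=======
bravo
>>>>>>> RIGHT
delta

Derivation:
Final LEFT:  [charlie, echo, delta, charlie, charlie]
Final RIGHT: [alpha, charlie, delta, bravo, delta]
i=0: L=charlie=BASE, R=alpha -> take RIGHT -> alpha
i=1: BASE=alpha L=echo R=charlie all differ -> CONFLICT
i=2: L=delta R=delta -> agree -> delta
i=3: BASE=alpha L=charlie R=bravo all differ -> CONFLICT
i=4: L=charlie=BASE, R=delta -> take RIGHT -> delta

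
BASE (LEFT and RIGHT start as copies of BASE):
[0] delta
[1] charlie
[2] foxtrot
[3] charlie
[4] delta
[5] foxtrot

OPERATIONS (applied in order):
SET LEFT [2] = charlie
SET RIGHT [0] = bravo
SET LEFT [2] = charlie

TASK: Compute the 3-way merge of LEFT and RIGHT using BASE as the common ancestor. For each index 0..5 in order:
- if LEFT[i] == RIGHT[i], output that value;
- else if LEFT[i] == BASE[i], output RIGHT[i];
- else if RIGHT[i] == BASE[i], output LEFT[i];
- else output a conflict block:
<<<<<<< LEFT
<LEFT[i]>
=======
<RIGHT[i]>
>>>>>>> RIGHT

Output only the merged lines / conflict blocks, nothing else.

Answer: bravo
charlie
charlie
charlie
delta
foxtrot

Derivation:
Final LEFT:  [delta, charlie, charlie, charlie, delta, foxtrot]
Final RIGHT: [bravo, charlie, foxtrot, charlie, delta, foxtrot]
i=0: L=delta=BASE, R=bravo -> take RIGHT -> bravo
i=1: L=charlie R=charlie -> agree -> charlie
i=2: L=charlie, R=foxtrot=BASE -> take LEFT -> charlie
i=3: L=charlie R=charlie -> agree -> charlie
i=4: L=delta R=delta -> agree -> delta
i=5: L=foxtrot R=foxtrot -> agree -> foxtrot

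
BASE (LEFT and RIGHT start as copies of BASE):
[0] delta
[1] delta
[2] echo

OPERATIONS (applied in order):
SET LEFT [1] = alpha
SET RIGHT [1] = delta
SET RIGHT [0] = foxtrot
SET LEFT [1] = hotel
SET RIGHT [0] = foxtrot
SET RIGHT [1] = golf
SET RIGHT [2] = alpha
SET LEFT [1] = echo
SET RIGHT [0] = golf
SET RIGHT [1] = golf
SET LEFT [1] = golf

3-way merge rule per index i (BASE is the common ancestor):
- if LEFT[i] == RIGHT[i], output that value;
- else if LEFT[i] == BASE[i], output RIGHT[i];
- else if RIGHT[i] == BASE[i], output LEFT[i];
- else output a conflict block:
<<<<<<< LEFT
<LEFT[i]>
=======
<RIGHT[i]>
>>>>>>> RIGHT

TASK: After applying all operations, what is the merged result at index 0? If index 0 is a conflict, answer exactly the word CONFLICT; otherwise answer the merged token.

Final LEFT:  [delta, golf, echo]
Final RIGHT: [golf, golf, alpha]
i=0: L=delta=BASE, R=golf -> take RIGHT -> golf
i=1: L=golf R=golf -> agree -> golf
i=2: L=echo=BASE, R=alpha -> take RIGHT -> alpha
Index 0 -> golf

Answer: golf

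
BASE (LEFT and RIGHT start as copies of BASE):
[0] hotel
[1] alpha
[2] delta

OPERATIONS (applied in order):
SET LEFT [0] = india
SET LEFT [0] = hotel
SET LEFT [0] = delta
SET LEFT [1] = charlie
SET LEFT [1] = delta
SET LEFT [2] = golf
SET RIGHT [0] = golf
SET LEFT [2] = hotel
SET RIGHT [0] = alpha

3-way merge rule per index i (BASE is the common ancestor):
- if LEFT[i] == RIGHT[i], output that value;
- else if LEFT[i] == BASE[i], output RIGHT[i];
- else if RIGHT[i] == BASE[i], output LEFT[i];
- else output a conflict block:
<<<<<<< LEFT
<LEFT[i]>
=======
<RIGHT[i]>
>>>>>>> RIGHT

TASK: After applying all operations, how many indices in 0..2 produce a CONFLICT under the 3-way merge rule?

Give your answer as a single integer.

Answer: 1

Derivation:
Final LEFT:  [delta, delta, hotel]
Final RIGHT: [alpha, alpha, delta]
i=0: BASE=hotel L=delta R=alpha all differ -> CONFLICT
i=1: L=delta, R=alpha=BASE -> take LEFT -> delta
i=2: L=hotel, R=delta=BASE -> take LEFT -> hotel
Conflict count: 1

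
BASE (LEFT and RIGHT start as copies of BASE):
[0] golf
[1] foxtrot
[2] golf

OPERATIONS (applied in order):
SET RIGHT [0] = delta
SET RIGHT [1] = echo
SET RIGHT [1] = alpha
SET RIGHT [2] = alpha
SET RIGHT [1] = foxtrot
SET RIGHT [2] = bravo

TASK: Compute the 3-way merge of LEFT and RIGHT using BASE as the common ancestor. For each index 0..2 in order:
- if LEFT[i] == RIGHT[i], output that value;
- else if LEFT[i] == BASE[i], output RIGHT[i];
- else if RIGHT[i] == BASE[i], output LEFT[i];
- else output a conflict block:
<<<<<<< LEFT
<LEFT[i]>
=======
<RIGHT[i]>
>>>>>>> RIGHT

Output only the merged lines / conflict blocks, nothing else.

Answer: delta
foxtrot
bravo

Derivation:
Final LEFT:  [golf, foxtrot, golf]
Final RIGHT: [delta, foxtrot, bravo]
i=0: L=golf=BASE, R=delta -> take RIGHT -> delta
i=1: L=foxtrot R=foxtrot -> agree -> foxtrot
i=2: L=golf=BASE, R=bravo -> take RIGHT -> bravo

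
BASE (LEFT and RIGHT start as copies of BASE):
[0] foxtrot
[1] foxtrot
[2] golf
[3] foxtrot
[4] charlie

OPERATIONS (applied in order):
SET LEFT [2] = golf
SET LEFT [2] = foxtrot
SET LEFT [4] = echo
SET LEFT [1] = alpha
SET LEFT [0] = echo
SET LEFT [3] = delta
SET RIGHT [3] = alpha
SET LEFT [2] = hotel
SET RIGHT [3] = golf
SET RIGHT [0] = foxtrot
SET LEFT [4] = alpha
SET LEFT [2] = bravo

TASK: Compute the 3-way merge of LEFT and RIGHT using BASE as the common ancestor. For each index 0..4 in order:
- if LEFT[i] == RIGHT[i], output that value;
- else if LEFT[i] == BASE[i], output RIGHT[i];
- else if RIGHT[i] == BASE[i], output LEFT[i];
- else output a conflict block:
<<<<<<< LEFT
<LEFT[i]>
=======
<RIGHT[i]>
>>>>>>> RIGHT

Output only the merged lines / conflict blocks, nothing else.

Answer: echo
alpha
bravo
<<<<<<< LEFT
delta
=======
golf
>>>>>>> RIGHT
alpha

Derivation:
Final LEFT:  [echo, alpha, bravo, delta, alpha]
Final RIGHT: [foxtrot, foxtrot, golf, golf, charlie]
i=0: L=echo, R=foxtrot=BASE -> take LEFT -> echo
i=1: L=alpha, R=foxtrot=BASE -> take LEFT -> alpha
i=2: L=bravo, R=golf=BASE -> take LEFT -> bravo
i=3: BASE=foxtrot L=delta R=golf all differ -> CONFLICT
i=4: L=alpha, R=charlie=BASE -> take LEFT -> alpha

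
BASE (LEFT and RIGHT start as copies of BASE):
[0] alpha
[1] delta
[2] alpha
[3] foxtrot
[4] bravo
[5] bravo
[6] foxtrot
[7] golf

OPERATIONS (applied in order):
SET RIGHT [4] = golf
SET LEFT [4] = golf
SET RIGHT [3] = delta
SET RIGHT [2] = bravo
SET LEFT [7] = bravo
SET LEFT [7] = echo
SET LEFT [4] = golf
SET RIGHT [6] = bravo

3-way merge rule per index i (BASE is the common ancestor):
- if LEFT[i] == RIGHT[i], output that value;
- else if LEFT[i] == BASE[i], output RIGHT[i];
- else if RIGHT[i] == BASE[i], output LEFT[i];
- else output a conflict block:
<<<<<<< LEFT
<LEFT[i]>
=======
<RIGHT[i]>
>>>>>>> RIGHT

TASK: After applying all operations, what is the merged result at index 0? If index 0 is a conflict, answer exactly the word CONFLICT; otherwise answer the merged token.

Final LEFT:  [alpha, delta, alpha, foxtrot, golf, bravo, foxtrot, echo]
Final RIGHT: [alpha, delta, bravo, delta, golf, bravo, bravo, golf]
i=0: L=alpha R=alpha -> agree -> alpha
i=1: L=delta R=delta -> agree -> delta
i=2: L=alpha=BASE, R=bravo -> take RIGHT -> bravo
i=3: L=foxtrot=BASE, R=delta -> take RIGHT -> delta
i=4: L=golf R=golf -> agree -> golf
i=5: L=bravo R=bravo -> agree -> bravo
i=6: L=foxtrot=BASE, R=bravo -> take RIGHT -> bravo
i=7: L=echo, R=golf=BASE -> take LEFT -> echo
Index 0 -> alpha

Answer: alpha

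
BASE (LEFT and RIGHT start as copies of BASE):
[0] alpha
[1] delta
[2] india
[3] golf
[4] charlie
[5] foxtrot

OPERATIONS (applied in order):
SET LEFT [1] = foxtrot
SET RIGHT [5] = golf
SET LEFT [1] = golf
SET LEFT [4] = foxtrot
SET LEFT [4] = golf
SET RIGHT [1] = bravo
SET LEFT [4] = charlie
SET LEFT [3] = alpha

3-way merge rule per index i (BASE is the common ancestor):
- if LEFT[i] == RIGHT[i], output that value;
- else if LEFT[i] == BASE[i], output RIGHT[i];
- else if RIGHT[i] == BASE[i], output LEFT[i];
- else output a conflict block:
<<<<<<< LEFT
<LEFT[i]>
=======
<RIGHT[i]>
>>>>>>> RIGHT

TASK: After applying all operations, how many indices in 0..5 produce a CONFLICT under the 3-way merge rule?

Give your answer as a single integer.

Answer: 1

Derivation:
Final LEFT:  [alpha, golf, india, alpha, charlie, foxtrot]
Final RIGHT: [alpha, bravo, india, golf, charlie, golf]
i=0: L=alpha R=alpha -> agree -> alpha
i=1: BASE=delta L=golf R=bravo all differ -> CONFLICT
i=2: L=india R=india -> agree -> india
i=3: L=alpha, R=golf=BASE -> take LEFT -> alpha
i=4: L=charlie R=charlie -> agree -> charlie
i=5: L=foxtrot=BASE, R=golf -> take RIGHT -> golf
Conflict count: 1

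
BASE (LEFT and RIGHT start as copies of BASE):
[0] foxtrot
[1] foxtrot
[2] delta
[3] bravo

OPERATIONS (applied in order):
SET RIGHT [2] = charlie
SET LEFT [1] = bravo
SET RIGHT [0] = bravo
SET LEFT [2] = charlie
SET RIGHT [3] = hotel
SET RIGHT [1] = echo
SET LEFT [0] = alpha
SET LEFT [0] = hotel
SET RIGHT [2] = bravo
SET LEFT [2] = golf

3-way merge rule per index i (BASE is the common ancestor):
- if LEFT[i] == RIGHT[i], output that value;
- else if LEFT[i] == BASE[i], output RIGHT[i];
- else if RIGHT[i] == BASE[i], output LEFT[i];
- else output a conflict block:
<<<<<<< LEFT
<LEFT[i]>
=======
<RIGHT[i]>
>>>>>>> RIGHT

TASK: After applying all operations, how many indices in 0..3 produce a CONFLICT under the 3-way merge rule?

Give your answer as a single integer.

Answer: 3

Derivation:
Final LEFT:  [hotel, bravo, golf, bravo]
Final RIGHT: [bravo, echo, bravo, hotel]
i=0: BASE=foxtrot L=hotel R=bravo all differ -> CONFLICT
i=1: BASE=foxtrot L=bravo R=echo all differ -> CONFLICT
i=2: BASE=delta L=golf R=bravo all differ -> CONFLICT
i=3: L=bravo=BASE, R=hotel -> take RIGHT -> hotel
Conflict count: 3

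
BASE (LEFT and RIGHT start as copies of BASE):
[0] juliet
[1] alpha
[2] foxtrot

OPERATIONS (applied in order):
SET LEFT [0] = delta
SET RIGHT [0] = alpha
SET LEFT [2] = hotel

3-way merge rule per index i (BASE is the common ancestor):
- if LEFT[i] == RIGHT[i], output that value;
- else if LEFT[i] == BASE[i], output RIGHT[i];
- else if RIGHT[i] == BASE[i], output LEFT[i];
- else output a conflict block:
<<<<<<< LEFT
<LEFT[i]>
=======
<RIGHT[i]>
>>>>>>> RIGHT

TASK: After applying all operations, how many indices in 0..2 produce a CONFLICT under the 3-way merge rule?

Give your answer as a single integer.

Final LEFT:  [delta, alpha, hotel]
Final RIGHT: [alpha, alpha, foxtrot]
i=0: BASE=juliet L=delta R=alpha all differ -> CONFLICT
i=1: L=alpha R=alpha -> agree -> alpha
i=2: L=hotel, R=foxtrot=BASE -> take LEFT -> hotel
Conflict count: 1

Answer: 1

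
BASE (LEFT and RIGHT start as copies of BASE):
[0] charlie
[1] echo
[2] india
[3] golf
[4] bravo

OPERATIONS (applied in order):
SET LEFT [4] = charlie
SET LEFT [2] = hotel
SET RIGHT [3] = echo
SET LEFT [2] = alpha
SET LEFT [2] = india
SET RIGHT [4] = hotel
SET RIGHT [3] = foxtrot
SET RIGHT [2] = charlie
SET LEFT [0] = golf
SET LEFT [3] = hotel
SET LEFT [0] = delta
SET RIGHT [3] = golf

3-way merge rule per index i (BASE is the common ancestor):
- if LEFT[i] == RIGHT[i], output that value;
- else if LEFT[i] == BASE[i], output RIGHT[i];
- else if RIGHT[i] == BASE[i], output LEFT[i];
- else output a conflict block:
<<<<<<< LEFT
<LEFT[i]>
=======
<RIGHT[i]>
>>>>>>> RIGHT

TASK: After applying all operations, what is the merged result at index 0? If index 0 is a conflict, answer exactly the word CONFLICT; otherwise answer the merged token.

Final LEFT:  [delta, echo, india, hotel, charlie]
Final RIGHT: [charlie, echo, charlie, golf, hotel]
i=0: L=delta, R=charlie=BASE -> take LEFT -> delta
i=1: L=echo R=echo -> agree -> echo
i=2: L=india=BASE, R=charlie -> take RIGHT -> charlie
i=3: L=hotel, R=golf=BASE -> take LEFT -> hotel
i=4: BASE=bravo L=charlie R=hotel all differ -> CONFLICT
Index 0 -> delta

Answer: delta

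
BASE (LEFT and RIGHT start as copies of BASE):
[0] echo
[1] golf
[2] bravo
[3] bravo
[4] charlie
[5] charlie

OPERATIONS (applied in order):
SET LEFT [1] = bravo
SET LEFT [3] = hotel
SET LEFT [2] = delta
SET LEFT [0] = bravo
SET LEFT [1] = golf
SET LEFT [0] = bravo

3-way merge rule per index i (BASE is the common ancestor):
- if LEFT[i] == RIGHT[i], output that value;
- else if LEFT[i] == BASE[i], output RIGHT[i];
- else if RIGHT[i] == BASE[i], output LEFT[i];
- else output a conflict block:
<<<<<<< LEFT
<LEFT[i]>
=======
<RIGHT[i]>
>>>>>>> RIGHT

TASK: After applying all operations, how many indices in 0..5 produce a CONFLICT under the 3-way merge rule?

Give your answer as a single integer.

Answer: 0

Derivation:
Final LEFT:  [bravo, golf, delta, hotel, charlie, charlie]
Final RIGHT: [echo, golf, bravo, bravo, charlie, charlie]
i=0: L=bravo, R=echo=BASE -> take LEFT -> bravo
i=1: L=golf R=golf -> agree -> golf
i=2: L=delta, R=bravo=BASE -> take LEFT -> delta
i=3: L=hotel, R=bravo=BASE -> take LEFT -> hotel
i=4: L=charlie R=charlie -> agree -> charlie
i=5: L=charlie R=charlie -> agree -> charlie
Conflict count: 0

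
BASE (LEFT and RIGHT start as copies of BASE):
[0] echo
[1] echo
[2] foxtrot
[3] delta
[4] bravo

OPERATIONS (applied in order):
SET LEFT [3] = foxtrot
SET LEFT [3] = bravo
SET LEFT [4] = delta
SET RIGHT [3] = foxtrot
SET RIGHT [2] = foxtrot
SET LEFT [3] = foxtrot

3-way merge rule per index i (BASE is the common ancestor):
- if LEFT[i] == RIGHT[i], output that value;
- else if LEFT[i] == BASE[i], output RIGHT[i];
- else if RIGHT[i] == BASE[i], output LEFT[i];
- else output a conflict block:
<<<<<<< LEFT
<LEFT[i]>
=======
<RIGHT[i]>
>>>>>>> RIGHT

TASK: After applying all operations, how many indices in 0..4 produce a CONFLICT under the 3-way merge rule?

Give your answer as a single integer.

Final LEFT:  [echo, echo, foxtrot, foxtrot, delta]
Final RIGHT: [echo, echo, foxtrot, foxtrot, bravo]
i=0: L=echo R=echo -> agree -> echo
i=1: L=echo R=echo -> agree -> echo
i=2: L=foxtrot R=foxtrot -> agree -> foxtrot
i=3: L=foxtrot R=foxtrot -> agree -> foxtrot
i=4: L=delta, R=bravo=BASE -> take LEFT -> delta
Conflict count: 0

Answer: 0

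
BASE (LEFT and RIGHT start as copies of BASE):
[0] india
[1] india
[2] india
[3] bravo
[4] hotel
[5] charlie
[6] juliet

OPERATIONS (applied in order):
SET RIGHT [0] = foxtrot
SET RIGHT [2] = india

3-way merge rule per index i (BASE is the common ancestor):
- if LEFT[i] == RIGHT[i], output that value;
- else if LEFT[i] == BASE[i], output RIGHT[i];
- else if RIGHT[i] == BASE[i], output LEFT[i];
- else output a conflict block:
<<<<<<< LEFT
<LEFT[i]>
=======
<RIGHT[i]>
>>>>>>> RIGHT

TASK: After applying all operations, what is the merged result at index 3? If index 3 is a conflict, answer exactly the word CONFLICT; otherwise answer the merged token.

Answer: bravo

Derivation:
Final LEFT:  [india, india, india, bravo, hotel, charlie, juliet]
Final RIGHT: [foxtrot, india, india, bravo, hotel, charlie, juliet]
i=0: L=india=BASE, R=foxtrot -> take RIGHT -> foxtrot
i=1: L=india R=india -> agree -> india
i=2: L=india R=india -> agree -> india
i=3: L=bravo R=bravo -> agree -> bravo
i=4: L=hotel R=hotel -> agree -> hotel
i=5: L=charlie R=charlie -> agree -> charlie
i=6: L=juliet R=juliet -> agree -> juliet
Index 3 -> bravo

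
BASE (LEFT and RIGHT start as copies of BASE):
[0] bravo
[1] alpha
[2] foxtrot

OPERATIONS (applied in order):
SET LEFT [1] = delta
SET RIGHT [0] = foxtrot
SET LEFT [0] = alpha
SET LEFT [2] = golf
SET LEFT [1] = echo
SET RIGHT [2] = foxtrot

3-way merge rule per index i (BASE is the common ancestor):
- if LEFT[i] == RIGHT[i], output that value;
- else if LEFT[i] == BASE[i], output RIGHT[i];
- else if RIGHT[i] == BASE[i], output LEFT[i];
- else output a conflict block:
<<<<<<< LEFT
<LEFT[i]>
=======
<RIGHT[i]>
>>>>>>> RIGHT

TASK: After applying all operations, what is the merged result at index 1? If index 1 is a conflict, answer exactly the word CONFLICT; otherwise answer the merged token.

Answer: echo

Derivation:
Final LEFT:  [alpha, echo, golf]
Final RIGHT: [foxtrot, alpha, foxtrot]
i=0: BASE=bravo L=alpha R=foxtrot all differ -> CONFLICT
i=1: L=echo, R=alpha=BASE -> take LEFT -> echo
i=2: L=golf, R=foxtrot=BASE -> take LEFT -> golf
Index 1 -> echo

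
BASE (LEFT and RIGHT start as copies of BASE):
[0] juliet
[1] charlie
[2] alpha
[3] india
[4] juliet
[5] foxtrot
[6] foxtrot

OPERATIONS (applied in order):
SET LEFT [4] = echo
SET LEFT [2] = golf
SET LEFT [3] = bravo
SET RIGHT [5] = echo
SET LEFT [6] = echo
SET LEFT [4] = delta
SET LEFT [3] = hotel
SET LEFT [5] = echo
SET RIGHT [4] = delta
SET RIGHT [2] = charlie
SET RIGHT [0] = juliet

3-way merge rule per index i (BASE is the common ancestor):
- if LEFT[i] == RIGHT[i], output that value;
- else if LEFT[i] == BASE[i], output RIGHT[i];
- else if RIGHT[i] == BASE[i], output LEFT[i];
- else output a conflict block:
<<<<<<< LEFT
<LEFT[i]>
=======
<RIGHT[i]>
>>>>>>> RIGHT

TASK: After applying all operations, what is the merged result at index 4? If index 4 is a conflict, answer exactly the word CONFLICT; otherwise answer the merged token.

Final LEFT:  [juliet, charlie, golf, hotel, delta, echo, echo]
Final RIGHT: [juliet, charlie, charlie, india, delta, echo, foxtrot]
i=0: L=juliet R=juliet -> agree -> juliet
i=1: L=charlie R=charlie -> agree -> charlie
i=2: BASE=alpha L=golf R=charlie all differ -> CONFLICT
i=3: L=hotel, R=india=BASE -> take LEFT -> hotel
i=4: L=delta R=delta -> agree -> delta
i=5: L=echo R=echo -> agree -> echo
i=6: L=echo, R=foxtrot=BASE -> take LEFT -> echo
Index 4 -> delta

Answer: delta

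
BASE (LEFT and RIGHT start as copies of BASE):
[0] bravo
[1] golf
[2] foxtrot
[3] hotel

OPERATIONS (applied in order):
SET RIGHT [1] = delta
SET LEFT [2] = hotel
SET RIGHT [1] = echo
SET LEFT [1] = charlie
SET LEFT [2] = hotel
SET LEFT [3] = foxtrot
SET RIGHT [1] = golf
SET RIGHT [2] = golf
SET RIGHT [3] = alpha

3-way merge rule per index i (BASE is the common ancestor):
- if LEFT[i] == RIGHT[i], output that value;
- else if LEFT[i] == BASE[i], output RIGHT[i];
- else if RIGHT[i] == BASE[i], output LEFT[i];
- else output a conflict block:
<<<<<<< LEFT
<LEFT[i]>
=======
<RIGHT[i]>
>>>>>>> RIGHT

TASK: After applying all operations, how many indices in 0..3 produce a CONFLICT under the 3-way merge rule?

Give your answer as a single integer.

Answer: 2

Derivation:
Final LEFT:  [bravo, charlie, hotel, foxtrot]
Final RIGHT: [bravo, golf, golf, alpha]
i=0: L=bravo R=bravo -> agree -> bravo
i=1: L=charlie, R=golf=BASE -> take LEFT -> charlie
i=2: BASE=foxtrot L=hotel R=golf all differ -> CONFLICT
i=3: BASE=hotel L=foxtrot R=alpha all differ -> CONFLICT
Conflict count: 2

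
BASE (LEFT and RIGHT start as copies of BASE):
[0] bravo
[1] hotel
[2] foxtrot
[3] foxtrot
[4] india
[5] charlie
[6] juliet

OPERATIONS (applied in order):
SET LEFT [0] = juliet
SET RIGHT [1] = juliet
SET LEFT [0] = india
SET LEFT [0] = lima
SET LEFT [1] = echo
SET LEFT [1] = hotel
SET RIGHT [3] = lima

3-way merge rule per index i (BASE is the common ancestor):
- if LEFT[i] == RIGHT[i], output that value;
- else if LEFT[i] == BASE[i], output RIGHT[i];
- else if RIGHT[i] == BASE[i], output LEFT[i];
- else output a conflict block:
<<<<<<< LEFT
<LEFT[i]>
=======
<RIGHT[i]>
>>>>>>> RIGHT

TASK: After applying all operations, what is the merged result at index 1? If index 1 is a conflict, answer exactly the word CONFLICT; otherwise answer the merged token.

Answer: juliet

Derivation:
Final LEFT:  [lima, hotel, foxtrot, foxtrot, india, charlie, juliet]
Final RIGHT: [bravo, juliet, foxtrot, lima, india, charlie, juliet]
i=0: L=lima, R=bravo=BASE -> take LEFT -> lima
i=1: L=hotel=BASE, R=juliet -> take RIGHT -> juliet
i=2: L=foxtrot R=foxtrot -> agree -> foxtrot
i=3: L=foxtrot=BASE, R=lima -> take RIGHT -> lima
i=4: L=india R=india -> agree -> india
i=5: L=charlie R=charlie -> agree -> charlie
i=6: L=juliet R=juliet -> agree -> juliet
Index 1 -> juliet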